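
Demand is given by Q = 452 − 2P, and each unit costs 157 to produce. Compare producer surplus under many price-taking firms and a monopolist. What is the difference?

PS rises by 2380.5

Inverting demand: P = 226 − 0.5Q.
Competitive firms price at marginal cost: P = 157, giving Q = 138.
PS = (157 − 157)·138 = 0.
The monopolist equates marginal revenue to marginal cost: 226 − Q = 157, so Q = 69. From demand, P = 191.5.
PS = (191.5 − 157)·69 = 2380.5.
Change in producer surplus: 2380.5 − 0 = 2380.5.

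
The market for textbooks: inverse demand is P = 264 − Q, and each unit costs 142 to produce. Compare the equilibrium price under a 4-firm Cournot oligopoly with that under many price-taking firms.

Cournot: P = 166.4; Competition: P = 142

With 4 symmetric Cournot firms, each firm's FOC gives 264 − 5q = 142, so q = 24.4, Q = 4·24.4 = 97.6, and P = 166.4.
Under competition P = MC = 142, so Q = (264 − 142)/1 = 122.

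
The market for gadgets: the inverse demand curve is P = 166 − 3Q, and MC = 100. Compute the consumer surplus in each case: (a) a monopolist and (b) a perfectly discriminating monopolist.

Monopoly sets MR = MC: 166 − 6Q = 100 ⇒ Q = 11, P = 166 − 3·11 = 133.
CS = ½·(166 − 133)·11 = 181.5.
With perfect price discrimination, output is the efficient level Q = 22 (where demand meets MC), but every buyer pays their willingness to pay: CS = 0 and PS = total surplus.
CS = 0.

Monopoly: CS = 181.5; Perfect PD: CS = 0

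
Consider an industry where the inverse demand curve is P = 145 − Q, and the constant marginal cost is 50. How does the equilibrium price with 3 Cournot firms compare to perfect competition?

In a 3-firm Cournot equilibrium, symmetry and the first-order condition give q = (145 − 50)/(4) = 23.75. So Q = 71.25 and P = 73.75.
Perfect competition: P = MC = 50, so 145 − Q = 50 and Q = 95.

Cournot: P = 73.75; Competition: P = 50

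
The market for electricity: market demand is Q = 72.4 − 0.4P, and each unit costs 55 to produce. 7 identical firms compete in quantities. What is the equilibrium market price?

Inverting demand: P = 181 − 2.5Q.
Cournot with 7 identical firms: the symmetric best-response condition is 181 − 20q = 55. Each firm produces q = 6.3, total output Q = 44.1, price P = 70.75.

P = 70.75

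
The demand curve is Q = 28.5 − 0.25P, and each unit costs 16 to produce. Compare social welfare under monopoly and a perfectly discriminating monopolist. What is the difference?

Inverting demand: P = 114 − 4Q.
Monopoly sets MR = MC: 114 − 8Q = 16 ⇒ Q = 12.25, P = 114 − 4·12.25 = 65.
CS = ½·(114 − 65)·12.25 = 300.125; PS = (65 − 16)·12.25 = 600.25; TS = 900.375.
A perfectly discriminating monopolist sells every unit with P(Q) ≥ MC(Q), so output equals the competitive quantity Q = 24.5. Each buyer pays their reservation price, so CS = 0 and the firm captures all surplus.
TS = 1200.5 (equal to competitive TS).
Change in social welfare: 1200.5 − 900.375 = 300.125.

TS rises by 300.125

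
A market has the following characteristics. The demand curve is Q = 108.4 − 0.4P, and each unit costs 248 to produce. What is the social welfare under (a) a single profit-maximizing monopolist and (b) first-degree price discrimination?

Inverting demand: P = 271 − 2.5Q.
Monopoly sets MR = MC: 271 − 5Q = 248 ⇒ Q = 4.6, P = 271 − 2.5·4.6 = 259.5.
CS = ½·(271 − 259.5)·4.6 = 26.45; PS = (259.5 − 248)·4.6 = 52.9; TS = 79.35.
Under first-degree price discrimination the firm charges each unit its demand price and produces up to where P = MC, i.e. Q = 9.2. Consumer surplus is zero; producer surplus equals total surplus.
TS = 105.8 (equal to competitive TS).

Monopoly: TS = 79.35; Perfect PD: TS = 105.8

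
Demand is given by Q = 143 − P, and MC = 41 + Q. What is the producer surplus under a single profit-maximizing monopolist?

PS = 1734

Inverting demand: P = 143 − Q.
Monopoly sets MR = MC: 143 − 2Q = 41 + Q ⇒ Q = 34, P = 143 − 34 = 109.
PS = P·Q − VC(Q) = 109·34 − (41·34 + ½·1·34²) = 1734.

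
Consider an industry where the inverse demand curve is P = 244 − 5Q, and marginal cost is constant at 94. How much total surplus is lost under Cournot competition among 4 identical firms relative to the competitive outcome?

DWL = 90

Under competition P = MC = 94, so Q = (244 − 94)/5 = 30.
Cournot with 4 identical firms: the symmetric best-response condition is 244 − 25q = 94. Each firm produces q = 6, total output Q = 24, price P = 124.
DWL is the triangle between Q = 24 and Q = 30: ½·(30 − 24)·(124 − 94) = 90.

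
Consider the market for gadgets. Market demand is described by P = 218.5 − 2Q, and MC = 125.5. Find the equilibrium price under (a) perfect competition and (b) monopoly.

Competitive firms price at marginal cost: P = 125.5, giving Q = 46.5.
A monopolist chooses Q where MR = MC. MR = 218.5 − 4Q; setting this equal to 125.5 gives Q = 23.25 and P = 172.

Competition: P = 125.5; Monopoly: P = 172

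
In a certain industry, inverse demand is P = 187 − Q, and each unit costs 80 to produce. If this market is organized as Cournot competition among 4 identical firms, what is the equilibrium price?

P = 101.4

With 4 symmetric Cournot firms, each firm's FOC gives 187 − 5q = 80, so q = 21.4, Q = 4·21.4 = 85.6, and P = 101.4.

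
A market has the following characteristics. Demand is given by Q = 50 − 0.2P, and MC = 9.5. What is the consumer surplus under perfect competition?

CS = 5784.025

Inverting demand: P = 250 − 5Q.
Under competition P = MC = 9.5, so Q = (250 − 9.5)/5 = 48.1.
CS = ½·(250 − 9.5)·48.1 = 5784.025.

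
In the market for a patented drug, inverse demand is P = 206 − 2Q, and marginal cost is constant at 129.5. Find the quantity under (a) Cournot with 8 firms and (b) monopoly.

Cournot: Q = 34; Monopoly: Q = 19.125

With 8 symmetric Cournot firms, each firm's FOC gives 206 − 18q = 129.5, so q = 4.25, Q = 8·4.25 = 34, and P = 138.
A monopolist chooses Q where MR = MC. MR = 206 − 4Q; setting this equal to 129.5 gives Q = 19.125 and P = 167.75.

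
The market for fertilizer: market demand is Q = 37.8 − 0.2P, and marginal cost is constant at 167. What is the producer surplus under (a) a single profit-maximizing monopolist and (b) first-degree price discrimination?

Monopoly: PS = 24.2; Perfect PD: PS = 48.4

Inverting demand: P = 189 − 5Q.
Monopoly sets MR = MC: 189 − 10Q = 167 ⇒ Q = 2.2, P = 189 − 5·2.2 = 178.
PS = (178 − 167)·2.2 = 24.2.
With perfect price discrimination, output is the efficient level Q = 4.4 (where demand meets MC), but every buyer pays their willingness to pay: CS = 0 and PS = total surplus.
PS = ½·(189 − 167)·4.4 = 48.4.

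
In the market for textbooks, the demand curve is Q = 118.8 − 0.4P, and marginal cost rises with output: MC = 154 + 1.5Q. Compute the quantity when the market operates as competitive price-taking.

Q = 35.75

Inverting demand: P = 297 − 2.5Q.
Competitive equilibrium sets price equal to marginal cost: 297 − 2.5Q = 154 + 1.5Q, so Q = 35.75 and P = 207.625.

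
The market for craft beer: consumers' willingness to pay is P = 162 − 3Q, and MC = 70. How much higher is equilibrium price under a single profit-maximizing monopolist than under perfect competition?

Equilibrium price rises by 46

Competitive firms price at marginal cost: P = 70, giving Q = 92/3.
Monopoly sets MR = MC: 162 − 6Q = 70 ⇒ Q = 46/3, P = 162 − 3·46/3 = 116.
Change in equilibrium price: 116 − 70 = 46.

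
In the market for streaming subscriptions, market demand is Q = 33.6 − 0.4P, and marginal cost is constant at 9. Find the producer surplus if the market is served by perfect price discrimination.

Inverting demand: P = 84 − 2.5Q.
A perfectly discriminating monopolist sells every unit with P(Q) ≥ MC(Q), so output equals the competitive quantity Q = 30. Each buyer pays their reservation price, so CS = 0 and the firm captures all surplus.
PS = ½·(84 − 9)·30 = 1125.

PS = 1125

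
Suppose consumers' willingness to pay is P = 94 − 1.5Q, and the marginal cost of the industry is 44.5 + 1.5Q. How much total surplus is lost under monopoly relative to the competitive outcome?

DWL = 45.375

Under competition P = MC: 94 − 1.5Q = 44.5 + 1.5Q ⇒ Q = 16.5, P = 69.25.
The monopolist equates marginal revenue to marginal cost: 94 − 3Q = 44.5 + 1.5Q, so Q = 11. From demand, P = 77.5.
CS = ½·(94 − 69.25)·16.5 = 3267/16; PS = (69.25·16.5 − 44.5·16.5 − ½·1.5·16.5²) = 3267/16; TS = 408.375.
CS = ½·(94 − 77.5)·11 = 90.75; PS = (77.5·11 − 44.5·11 − ½·1.5·11²) = 272.25; TS = 363.
DWL = 408.375 − 363 = 45.375.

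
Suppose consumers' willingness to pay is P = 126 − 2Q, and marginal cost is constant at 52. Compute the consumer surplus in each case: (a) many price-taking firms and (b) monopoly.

Under competition P = MC = 52, so Q = (126 − 52)/2 = 37.
CS = ½·(126 − 52)·37 = 1369.
The monopolist equates marginal revenue to marginal cost: 126 − 4Q = 52, so Q = 18.5. From demand, P = 89.
CS = ½·(126 − 89)·18.5 = 342.25.

Competition: CS = 1369; Monopoly: CS = 342.25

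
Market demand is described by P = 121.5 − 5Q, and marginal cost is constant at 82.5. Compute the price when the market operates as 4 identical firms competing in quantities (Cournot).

P = 90.3

With 4 symmetric Cournot firms, each firm's FOC gives 121.5 − 25q = 82.5, so q = 1.56, Q = 4·1.56 = 6.24, and P = 90.3.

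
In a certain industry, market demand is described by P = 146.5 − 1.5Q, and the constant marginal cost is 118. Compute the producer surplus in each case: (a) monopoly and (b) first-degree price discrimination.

Monopoly: PS = 135.375; Perfect PD: PS = 270.75

The monopolist equates marginal revenue to marginal cost: 146.5 − 3Q = 118, so Q = 9.5. From demand, P = 132.25.
PS = (132.25 − 118)·9.5 = 135.375.
A perfectly discriminating monopolist sells every unit with P(Q) ≥ MC(Q), so output equals the competitive quantity Q = 19. Each buyer pays their reservation price, so CS = 0 and the firm captures all surplus.
PS = ½·(146.5 − 118)·19 = 270.75.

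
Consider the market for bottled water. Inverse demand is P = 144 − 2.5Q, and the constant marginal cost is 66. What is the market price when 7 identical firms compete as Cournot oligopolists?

P = 75.75

With 7 symmetric Cournot firms, each firm's FOC gives 144 − 20q = 66, so q = 3.9, Q = 7·3.9 = 27.3, and P = 75.75.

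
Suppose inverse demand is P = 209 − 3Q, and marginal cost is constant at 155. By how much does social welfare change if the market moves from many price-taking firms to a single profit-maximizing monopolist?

TS falls by 121.5

Perfect competition: P = MC = 155, so 209 − 3Q = 155 and Q = 18.
CS = ½·(209 − 155)·18 = 486; PS = (155 − 155)·18 = 0; TS = 486.
Monopoly sets MR = MC: 209 − 6Q = 155 ⇒ Q = 9, P = 209 − 3·9 = 182.
CS = ½·(209 − 182)·9 = 121.5; PS = (182 − 155)·9 = 243; TS = 364.5.
Change in social welfare: 364.5 − 486 = −121.5.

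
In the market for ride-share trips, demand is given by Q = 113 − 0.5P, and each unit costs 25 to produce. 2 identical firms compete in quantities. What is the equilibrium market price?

P = 92

Inverting demand: P = 226 − 2Q.
In a 2-firm Cournot equilibrium, symmetry and the first-order condition give q = (226 − 25)/(6) = 33.5. So Q = 67 and P = 92.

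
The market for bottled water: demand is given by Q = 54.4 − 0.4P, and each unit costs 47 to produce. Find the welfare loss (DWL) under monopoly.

Inverting demand: P = 136 − 2.5Q.
Competitive firms price at marginal cost: P = 47, giving Q = 35.6.
The monopolist equates marginal revenue to marginal cost: 136 − 5Q = 47, so Q = 17.8. From demand, P = 91.5.
DWL is the triangle between Q = 17.8 and Q = 35.6: ½·(35.6 − 17.8)·(91.5 − 47) = 396.05.

DWL = 396.05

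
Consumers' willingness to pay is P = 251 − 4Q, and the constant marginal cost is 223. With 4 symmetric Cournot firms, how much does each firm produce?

Cournot with 4 identical firms: the symmetric best-response condition is 251 − 20q = 223. Each firm produces q = 1.4, total output Q = 5.6, price P = 228.6.

q_i = 1.4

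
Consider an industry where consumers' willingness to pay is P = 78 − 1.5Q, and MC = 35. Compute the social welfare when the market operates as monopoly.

The monopolist equates marginal revenue to marginal cost: 78 − 3Q = 35, so Q = 43/3. From demand, P = 56.5.
CS = ½·(78 − 56.5)·43/3 = 1849/12; PS = (56.5 − 35)·43/3 = 1849/6; TS = 462.25.

TS = 462.25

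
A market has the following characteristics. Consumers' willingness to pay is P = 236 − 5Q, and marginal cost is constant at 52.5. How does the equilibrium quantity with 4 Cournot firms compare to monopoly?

With 4 symmetric Cournot firms, each firm's FOC gives 236 − 25q = 52.5, so q = 7.34, Q = 4·7.34 = 29.36, and P = 89.2.
A monopolist chooses Q where MR = MC. MR = 236 − 10Q; setting this equal to 52.5 gives Q = 18.35 and P = 144.25.

Cournot: Q = 29.36; Monopoly: Q = 18.35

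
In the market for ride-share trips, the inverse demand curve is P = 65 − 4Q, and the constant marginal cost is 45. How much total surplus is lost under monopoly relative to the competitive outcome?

DWL = 12.5

Under competition P = MC = 45, so Q = (65 − 45)/4 = 5.
A monopolist chooses Q where MR = MC. MR = 65 − 8Q; setting this equal to 45 gives Q = 2.5 and P = 55.
DWL is the triangle between Q = 2.5 and Q = 5: ½·(5 − 2.5)·(55 − 45) = 12.5.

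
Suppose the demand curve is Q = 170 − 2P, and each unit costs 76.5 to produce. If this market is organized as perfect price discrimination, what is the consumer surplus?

Inverting demand: P = 85 − 0.5Q.
With perfect price discrimination, output is the efficient level Q = 17 (where demand meets MC), but every buyer pays their willingness to pay: CS = 0 and PS = total surplus.
CS = 0.

CS = 0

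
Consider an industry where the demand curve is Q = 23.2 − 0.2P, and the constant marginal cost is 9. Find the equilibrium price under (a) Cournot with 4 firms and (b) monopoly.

Inverting demand: P = 116 − 5Q.
With 4 symmetric Cournot firms, each firm's FOC gives 116 − 25q = 9, so q = 4.28, Q = 4·4.28 = 17.12, and P = 30.4.
A monopolist chooses Q where MR = MC. MR = 116 − 10Q; setting this equal to 9 gives Q = 10.7 and P = 62.5.

Cournot: P = 30.4; Monopoly: P = 62.5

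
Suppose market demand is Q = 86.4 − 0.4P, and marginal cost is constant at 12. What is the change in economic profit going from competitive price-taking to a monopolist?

Inverting demand: P = 216 − 2.5Q.
Perfect competition: P = MC = 12, so 216 − 2.5Q = 12 and Q = 81.6.
Profit = (12 − 12)·81.6 = 0.
The monopolist equates marginal revenue to marginal cost: 216 − 5Q = 12, so Q = 40.8. From demand, P = 114.
Profit = (114 − 12)·40.8 = 4161.6.
Change in economic profit: 4161.6 − 0 = 4161.6.

Economic profit rises by 4161.6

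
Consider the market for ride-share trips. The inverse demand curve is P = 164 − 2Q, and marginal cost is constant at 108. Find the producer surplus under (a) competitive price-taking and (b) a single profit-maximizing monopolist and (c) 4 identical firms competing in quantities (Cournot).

Competition: PS = 0; Monopoly: PS = 392; Cournot: PS = 250.88

Under competition P = MC = 108, so Q = (164 − 108)/2 = 28.
PS = (108 − 108)·28 = 0.
The monopolist equates marginal revenue to marginal cost: 164 − 4Q = 108, so Q = 14. From demand, P = 136.
PS = (136 − 108)·14 = 392.
With 4 symmetric Cournot firms, each firm's FOC gives 164 − 10q = 108, so q = 5.6, Q = 4·5.6 = 22.4, and P = 119.2.
PS = (119.2 − 108)·22.4 = 250.88.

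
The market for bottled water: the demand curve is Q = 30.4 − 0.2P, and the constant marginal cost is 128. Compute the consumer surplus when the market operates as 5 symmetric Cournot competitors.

Inverting demand: P = 152 − 5Q.
Cournot with 5 identical firms: the symmetric best-response condition is 152 − 30q = 128. Each firm produces q = 0.8, total output Q = 4, price P = 132.
CS = ½·(152 − 132)·4 = 40.

CS = 40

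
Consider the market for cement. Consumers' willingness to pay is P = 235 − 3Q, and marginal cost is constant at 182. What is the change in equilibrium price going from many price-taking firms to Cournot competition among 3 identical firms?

P rises by 13.25

Perfect competition: P = MC = 182, so 235 − 3Q = 182 and Q = 53/3.
With 3 symmetric Cournot firms, each firm's FOC gives 235 − 12q = 182, so q = 53/12, Q = 3·53/12 = 13.25, and P = 195.25.
Change in equilibrium price: 195.25 − 182 = 13.25.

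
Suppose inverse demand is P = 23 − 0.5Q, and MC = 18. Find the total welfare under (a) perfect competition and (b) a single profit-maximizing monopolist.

Competition: TS = 25; Monopoly: TS = 18.75

Competitive firms price at marginal cost: P = 18, giving Q = 10.
CS = ½·(23 − 18)·10 = 25; PS = (18 − 18)·10 = 0; TS = 25.
Monopoly sets MR = MC: 23 − Q = 18 ⇒ Q = 5, P = 23 − 0.5·5 = 20.5.
CS = ½·(23 − 20.5)·5 = 6.25; PS = (20.5 − 18)·5 = 12.5; TS = 18.75.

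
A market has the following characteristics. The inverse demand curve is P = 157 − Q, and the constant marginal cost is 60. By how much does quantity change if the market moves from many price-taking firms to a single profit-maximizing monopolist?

Under competition P = MC = 60, so Q = (157 − 60)/1 = 97.
A monopolist chooses Q where MR = MC. MR = 157 − 2Q; setting this equal to 60 gives Q = 48.5 and P = 108.5.
Change in quantity: 48.5 − 97 = −48.5.

Q falls by 48.5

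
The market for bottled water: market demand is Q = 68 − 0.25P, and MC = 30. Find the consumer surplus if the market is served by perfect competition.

Inverting demand: P = 272 − 4Q.
Perfect competition: P = MC = 30, so 272 − 4Q = 30 and Q = 60.5.
CS = ½·(272 − 30)·60.5 = 7320.5.

CS = 7320.5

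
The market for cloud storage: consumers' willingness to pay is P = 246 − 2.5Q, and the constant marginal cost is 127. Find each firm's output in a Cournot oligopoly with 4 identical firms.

With 4 symmetric Cournot firms, each firm's FOC gives 246 − 12.5q = 127, so q = 9.52, Q = 4·9.52 = 38.08, and P = 150.8.

q_i = 9.52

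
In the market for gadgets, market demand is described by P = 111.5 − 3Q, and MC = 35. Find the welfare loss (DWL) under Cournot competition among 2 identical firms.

DWL = 108.375

Competitive firms price at marginal cost: P = 35, giving Q = 25.5.
In a 2-firm Cournot equilibrium, symmetry and the first-order condition give q = (111.5 − 35)/(9) = 8.5. So Q = 17 and P = 60.5.
DWL is the triangle between Q = 17 and Q = 25.5: ½·(25.5 − 17)·(60.5 − 35) = 108.375.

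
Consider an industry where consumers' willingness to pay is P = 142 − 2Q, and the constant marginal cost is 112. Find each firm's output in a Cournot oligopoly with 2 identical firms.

In a 2-firm Cournot equilibrium, symmetry and the first-order condition give q = (142 − 112)/(6) = 5. So Q = 10 and P = 122.

q_i = 5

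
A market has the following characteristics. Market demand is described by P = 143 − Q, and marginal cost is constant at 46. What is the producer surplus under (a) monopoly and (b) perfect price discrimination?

A monopolist chooses Q where MR = MC. MR = 143 − 2Q; setting this equal to 46 gives Q = 48.5 and P = 94.5.
PS = (94.5 − 46)·48.5 = 2352.25.
A perfectly discriminating monopolist sells every unit with P(Q) ≥ MC(Q), so output equals the competitive quantity Q = 97. Each buyer pays their reservation price, so CS = 0 and the firm captures all surplus.
PS = ½·(143 − 46)·97 = 4704.5.

Monopoly: PS = 2352.25; Perfect PD: PS = 4704.5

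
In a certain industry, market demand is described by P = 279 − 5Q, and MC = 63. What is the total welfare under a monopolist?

The monopolist equates marginal revenue to marginal cost: 279 − 10Q = 63, so Q = 21.6. From demand, P = 171.
CS = ½·(279 − 171)·21.6 = 1166.4; PS = (171 − 63)·21.6 = 2332.8; TS = 3499.2.

TS = 3499.2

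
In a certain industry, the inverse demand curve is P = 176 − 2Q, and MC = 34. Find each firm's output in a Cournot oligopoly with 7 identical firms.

q_i = 8.875

In a 7-firm Cournot equilibrium, symmetry and the first-order condition give q = (176 − 34)/(16) = 8.875. So Q = 62.125 and P = 51.75.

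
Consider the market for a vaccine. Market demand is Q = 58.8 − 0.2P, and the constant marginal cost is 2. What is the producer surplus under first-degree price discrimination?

Inverting demand: P = 294 − 5Q.
Under first-degree price discrimination the firm charges each unit its demand price and produces up to where P = MC, i.e. Q = 58.4. Consumer surplus is zero; producer surplus equals total surplus.
PS = ½·(294 − 2)·58.4 = 8526.4.

PS = 8526.4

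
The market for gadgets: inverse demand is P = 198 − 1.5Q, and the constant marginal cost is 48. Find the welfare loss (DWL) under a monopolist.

DWL = 1875

Perfect competition: P = MC = 48, so 198 − 1.5Q = 48 and Q = 100.
Monopoly sets MR = MC: 198 − 3Q = 48 ⇒ Q = 50, P = 198 − 1.5·50 = 123.
DWL is the triangle between Q = 50 and Q = 100: ½·(100 − 50)·(123 − 48) = 1875.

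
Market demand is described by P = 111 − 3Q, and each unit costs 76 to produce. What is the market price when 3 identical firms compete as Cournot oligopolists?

Cournot with 3 identical firms: the symmetric best-response condition is 111 − 12q = 76. Each firm produces q = 35/12, total output Q = 8.75, price P = 84.75.

P = 84.75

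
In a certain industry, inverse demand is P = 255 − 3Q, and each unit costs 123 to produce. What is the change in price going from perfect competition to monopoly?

Perfect competition: P = MC = 123, so 255 − 3Q = 123 and Q = 44.
The monopolist equates marginal revenue to marginal cost: 255 − 6Q = 123, so Q = 22. From demand, P = 189.
Change in price: 189 − 123 = 66.

P rises by 66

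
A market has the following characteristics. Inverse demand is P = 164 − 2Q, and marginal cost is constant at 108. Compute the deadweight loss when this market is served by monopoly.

Under competition P = MC = 108, so Q = (164 − 108)/2 = 28.
A monopolist chooses Q where MR = MC. MR = 164 − 4Q; setting this equal to 108 gives Q = 14 and P = 136.
DWL is the triangle between Q = 14 and Q = 28: ½·(28 − 14)·(136 − 108) = 196.

DWL = 196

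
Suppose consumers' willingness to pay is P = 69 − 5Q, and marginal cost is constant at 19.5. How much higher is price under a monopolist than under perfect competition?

P rises by 24.75

Competitive firms price at marginal cost: P = 19.5, giving Q = 9.9.
The monopolist equates marginal revenue to marginal cost: 69 − 10Q = 19.5, so Q = 4.95. From demand, P = 44.25.
Change in price: 44.25 − 19.5 = 24.75.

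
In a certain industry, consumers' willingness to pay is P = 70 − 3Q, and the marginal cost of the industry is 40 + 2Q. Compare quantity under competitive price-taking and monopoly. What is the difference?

Quantity falls by 2.25

Under competition P = MC: 70 − 3Q = 40 + 2Q ⇒ Q = 6, P = 52.
Monopoly sets MR = MC: 70 − 6Q = 40 + 2Q ⇒ Q = 3.75, P = 70 − 3·3.75 = 58.75.
Change in quantity: 3.75 − 6 = −2.25.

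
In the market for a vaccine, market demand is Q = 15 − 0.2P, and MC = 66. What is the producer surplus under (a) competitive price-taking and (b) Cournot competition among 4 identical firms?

Competition: PS = 0; Cournot: PS = 2.592

Inverting demand: P = 75 − 5Q.
Under competition P = MC = 66, so Q = (75 − 66)/5 = 1.8.
PS = (66 − 66)·1.8 = 0.
With 4 symmetric Cournot firms, each firm's FOC gives 75 − 25q = 66, so q = 0.36, Q = 4·0.36 = 1.44, and P = 67.8.
PS = (67.8 − 66)·1.44 = 2.592.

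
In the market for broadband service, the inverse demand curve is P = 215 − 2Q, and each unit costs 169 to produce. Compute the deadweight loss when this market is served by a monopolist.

DWL = 132.25

Under competition P = MC = 169, so Q = (215 − 169)/2 = 23.
Monopoly sets MR = MC: 215 − 4Q = 169 ⇒ Q = 11.5, P = 215 − 2·11.5 = 192.
DWL is the triangle between Q = 11.5 and Q = 23: ½·(23 − 11.5)·(192 − 169) = 132.25.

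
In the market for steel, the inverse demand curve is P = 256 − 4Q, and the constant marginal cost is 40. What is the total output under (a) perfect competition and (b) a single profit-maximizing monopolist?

Perfect competition: P = MC = 40, so 256 − 4Q = 40 and Q = 54.
A monopolist chooses Q where MR = MC. MR = 256 − 8Q; setting this equal to 40 gives Q = 27 and P = 148.

Competition: Q = 54; Monopoly: Q = 27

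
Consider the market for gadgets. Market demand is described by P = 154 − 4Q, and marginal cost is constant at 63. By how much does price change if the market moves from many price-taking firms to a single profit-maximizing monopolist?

Price rises by 45.5

Perfect competition: P = MC = 63, so 154 − 4Q = 63 and Q = 22.75.
Monopoly sets MR = MC: 154 − 8Q = 63 ⇒ Q = 11.375, P = 154 − 4·11.375 = 108.5.
Change in price: 108.5 − 63 = 45.5.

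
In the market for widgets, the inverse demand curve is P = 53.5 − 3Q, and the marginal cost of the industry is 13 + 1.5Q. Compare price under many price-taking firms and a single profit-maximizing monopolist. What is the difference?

Price rises by 10.8

Competitive equilibrium sets price equal to marginal cost: 53.5 − 3Q = 13 + 1.5Q, so Q = 9 and P = 26.5.
The monopolist equates marginal revenue to marginal cost: 53.5 − 6Q = 13 + 1.5Q, so Q = 5.4. From demand, P = 37.3.
Change in price: 37.3 − 26.5 = 10.8.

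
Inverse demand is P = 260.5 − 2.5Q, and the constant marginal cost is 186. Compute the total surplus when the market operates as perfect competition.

Perfect competition: P = MC = 186, so 260.5 − 2.5Q = 186 and Q = 29.8.
CS = ½·(260.5 − 186)·29.8 = 1110.05; PS = (186 − 186)·29.8 = 0; TS = 1110.05.

TS = 1110.05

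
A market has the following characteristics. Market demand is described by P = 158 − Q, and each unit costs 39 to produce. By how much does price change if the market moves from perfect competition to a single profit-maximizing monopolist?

Perfect competition: P = MC = 39, so 158 − Q = 39 and Q = 119.
Monopoly sets MR = MC: 158 − 2Q = 39 ⇒ Q = 59.5, P = 158 − 59.5 = 98.5.
Change in price: 98.5 − 39 = 59.5.

Price rises by 59.5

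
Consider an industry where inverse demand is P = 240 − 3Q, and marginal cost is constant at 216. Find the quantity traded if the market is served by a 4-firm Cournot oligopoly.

Cournot with 4 identical firms: the symmetric best-response condition is 240 − 15q = 216. Each firm produces q = 1.6, total output Q = 6.4, price P = 220.8.

Q = 6.4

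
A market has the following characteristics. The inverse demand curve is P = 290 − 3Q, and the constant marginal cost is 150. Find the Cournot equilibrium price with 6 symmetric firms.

Cournot with 6 identical firms: the symmetric best-response condition is 290 − 21q = 150. Each firm produces q = 20/3, total output Q = 40, price P = 170.

P = 170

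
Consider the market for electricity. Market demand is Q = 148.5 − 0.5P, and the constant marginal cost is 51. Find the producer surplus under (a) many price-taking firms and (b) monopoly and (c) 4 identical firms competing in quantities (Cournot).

Competition: PS = 0; Monopoly: PS = 7564.5; Cournot: PS = 4841.28

Inverting demand: P = 297 − 2Q.
Competitive firms price at marginal cost: P = 51, giving Q = 123.
PS = (51 − 51)·123 = 0.
The monopolist equates marginal revenue to marginal cost: 297 − 4Q = 51, so Q = 61.5. From demand, P = 174.
PS = (174 − 51)·61.5 = 7564.5.
Cournot with 4 identical firms: the symmetric best-response condition is 297 − 10q = 51. Each firm produces q = 24.6, total output Q = 98.4, price P = 100.2.
PS = (100.2 − 51)·98.4 = 4841.28.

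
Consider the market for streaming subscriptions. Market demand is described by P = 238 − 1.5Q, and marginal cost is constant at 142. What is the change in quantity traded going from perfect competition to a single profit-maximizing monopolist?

Under competition P = MC = 142, so Q = (238 − 142)/1.5 = 64.
Monopoly sets MR = MC: 238 − 3Q = 142 ⇒ Q = 32, P = 238 − 1.5·32 = 190.
Change in quantity traded: 32 − 64 = −32.

Q falls by 32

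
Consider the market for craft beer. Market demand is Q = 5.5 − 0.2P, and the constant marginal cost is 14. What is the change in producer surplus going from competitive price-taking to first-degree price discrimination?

Inverting demand: P = 27.5 − 5Q.
Perfect competition: P = MC = 14, so 27.5 − 5Q = 14 and Q = 2.7.
PS = (14 − 14)·2.7 = 0.
With perfect price discrimination, output is the efficient level Q = 2.7 (where demand meets MC), but every buyer pays their willingness to pay: CS = 0 and PS = total surplus.
PS = ½·(27.5 − 14)·2.7 = 18.225.
Change in producer surplus: 18.225 − 0 = 18.225.

Producer surplus rises by 18.225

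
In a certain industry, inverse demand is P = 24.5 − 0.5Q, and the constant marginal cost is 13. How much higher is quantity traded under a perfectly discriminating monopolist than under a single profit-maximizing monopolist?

Q rises by 11.5

A monopolist chooses Q where MR = MC. MR = 24.5 − Q; setting this equal to 13 gives Q = 11.5 and P = 18.75.
Under first-degree price discrimination the firm charges each unit its demand price and produces up to where P = MC, i.e. Q = 23. Consumer surplus is zero; producer surplus equals total surplus.
Change in quantity traded: 23 − 11.5 = 11.5.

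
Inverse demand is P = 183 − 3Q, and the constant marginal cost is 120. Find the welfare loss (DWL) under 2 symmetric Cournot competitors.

DWL = 73.5

Competitive firms price at marginal cost: P = 120, giving Q = 21.
Cournot with 2 identical firms: the symmetric best-response condition is 183 − 9q = 120. Each firm produces q = 7, total output Q = 14, price P = 141.
DWL is the triangle between Q = 14 and Q = 21: ½·(21 − 14)·(141 − 120) = 73.5.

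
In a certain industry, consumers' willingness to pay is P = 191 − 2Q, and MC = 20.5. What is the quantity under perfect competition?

Q = 85.25

Under competition P = MC = 20.5, so Q = (191 − 20.5)/2 = 85.25.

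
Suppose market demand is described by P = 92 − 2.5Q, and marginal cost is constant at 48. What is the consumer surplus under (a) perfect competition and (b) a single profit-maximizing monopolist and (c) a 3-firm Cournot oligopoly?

Competition: CS = 387.2; Monopoly: CS = 96.8; Cournot: CS = 217.8

Perfect competition: P = MC = 48, so 92 − 2.5Q = 48 and Q = 17.6.
CS = ½·(92 − 48)·17.6 = 387.2.
Monopoly sets MR = MC: 92 − 5Q = 48 ⇒ Q = 8.8, P = 92 − 2.5·8.8 = 70.
CS = ½·(92 − 70)·8.8 = 96.8.
Cournot with 3 identical firms: the symmetric best-response condition is 92 − 10q = 48. Each firm produces q = 4.4, total output Q = 13.2, price P = 59.
CS = ½·(92 − 59)·13.2 = 217.8.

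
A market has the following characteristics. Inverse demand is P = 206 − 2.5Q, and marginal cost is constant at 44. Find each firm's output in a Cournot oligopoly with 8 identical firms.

q_i = 7.2

Cournot with 8 identical firms: the symmetric best-response condition is 206 − 22.5q = 44. Each firm produces q = 7.2, total output Q = 57.6, price P = 62.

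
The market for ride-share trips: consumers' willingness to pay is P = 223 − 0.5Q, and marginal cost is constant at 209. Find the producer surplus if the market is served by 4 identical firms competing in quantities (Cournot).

PS = 62.72

Cournot with 4 identical firms: the symmetric best-response condition is 223 − 2.5q = 209. Each firm produces q = 5.6, total output Q = 22.4, price P = 211.8.
PS = (211.8 − 209)·22.4 = 62.72.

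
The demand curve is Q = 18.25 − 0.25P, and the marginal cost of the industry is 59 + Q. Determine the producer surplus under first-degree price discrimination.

Inverting demand: P = 73 − 4Q.
With perfect price discrimination, output is the efficient level Q = 2.8 (where demand meets MC), but every buyer pays their willingness to pay: CS = 0 and PS = total surplus.
PS = ½·(73 − 59)·2.8 = 19.6.

PS = 19.6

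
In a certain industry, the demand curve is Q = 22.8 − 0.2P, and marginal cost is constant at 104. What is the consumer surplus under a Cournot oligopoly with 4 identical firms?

CS = 6.4

Inverting demand: P = 114 − 5Q.
With 4 symmetric Cournot firms, each firm's FOC gives 114 − 25q = 104, so q = 0.4, Q = 4·0.4 = 1.6, and P = 106.
CS = ½·(114 − 106)·1.6 = 6.4.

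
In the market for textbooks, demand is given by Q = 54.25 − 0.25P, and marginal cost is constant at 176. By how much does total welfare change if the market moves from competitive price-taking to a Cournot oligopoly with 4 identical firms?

TS falls by 8.405

Inverting demand: P = 217 − 4Q.
Competitive firms price at marginal cost: P = 176, giving Q = 10.25.
CS = ½·(217 − 176)·10.25 = 210.125; PS = (176 − 176)·10.25 = 0; TS = 210.125.
With 4 symmetric Cournot firms, each firm's FOC gives 217 − 20q = 176, so q = 2.05, Q = 4·2.05 = 8.2, and P = 184.2.
CS = ½·(217 − 184.2)·8.2 = 134.48; PS = (184.2 − 176)·8.2 = 67.24; TS = 201.72.
Change in total welfare: 201.72 − 210.125 = −8.405.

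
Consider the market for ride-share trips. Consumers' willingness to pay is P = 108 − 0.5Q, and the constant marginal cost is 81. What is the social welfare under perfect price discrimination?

TS = 729

With perfect price discrimination, output is the efficient level Q = 54 (where demand meets MC), but every buyer pays their willingness to pay: CS = 0 and PS = total surplus.
TS = 729 (equal to competitive TS).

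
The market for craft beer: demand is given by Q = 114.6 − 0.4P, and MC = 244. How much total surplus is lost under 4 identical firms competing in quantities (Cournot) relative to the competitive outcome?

Inverting demand: P = 286.5 − 2.5Q.
Under competition P = MC = 244, so Q = (286.5 − 244)/2.5 = 17.
In a 4-firm Cournot equilibrium, symmetry and the first-order condition give q = (286.5 − 244)/(12.5) = 3.4. So Q = 13.6 and P = 252.5.
DWL is the triangle between Q = 13.6 and Q = 17: ½·(17 − 13.6)·(252.5 − 244) = 14.45.

DWL = 14.45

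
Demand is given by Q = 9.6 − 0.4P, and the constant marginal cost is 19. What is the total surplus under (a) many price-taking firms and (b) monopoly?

Inverting demand: P = 24 − 2.5Q.
Perfect competition: P = MC = 19, so 24 − 2.5Q = 19 and Q = 2.
CS = ½·(24 − 19)·2 = 5; PS = (19 − 19)·2 = 0; TS = 5.
Monopoly sets MR = MC: 24 − 5Q = 19 ⇒ Q = 1, P = 24 − 2.5·1 = 21.5.
CS = ½·(24 − 21.5)·1 = 1.25; PS = (21.5 − 19)·1 = 2.5; TS = 3.75.

Competition: TS = 5; Monopoly: TS = 3.75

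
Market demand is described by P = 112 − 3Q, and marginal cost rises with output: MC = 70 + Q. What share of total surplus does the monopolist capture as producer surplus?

The monopolist equates marginal revenue to marginal cost: 112 − 6Q = 70 + Q, so Q = 6. From demand, P = 94.
CS = ½·(112 − 94)·6 = 54.
PS = P·Q − VC(Q) = 94·6 − (70·6 + ½·1·6²) = 126.
Share captured = PS/TS = 126/180 = 0.7.

PS/TS = 0.7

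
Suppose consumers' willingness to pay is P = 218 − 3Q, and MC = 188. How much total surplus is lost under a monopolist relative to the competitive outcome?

Competitive firms price at marginal cost: P = 188, giving Q = 10.
Monopoly sets MR = MC: 218 − 6Q = 188 ⇒ Q = 5, P = 218 − 3·5 = 203.
DWL is the triangle between Q = 5 and Q = 10: ½·(10 − 5)·(203 − 188) = 37.5.

DWL = 37.5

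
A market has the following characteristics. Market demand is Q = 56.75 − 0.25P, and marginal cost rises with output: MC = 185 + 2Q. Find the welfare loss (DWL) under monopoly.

DWL = 23.52

Inverting demand: P = 227 − 4Q.
Under competition P = MC: 227 − 4Q = 185 + 2Q ⇒ Q = 7, P = 199.
The monopolist equates marginal revenue to marginal cost: 227 − 8Q = 185 + 2Q, so Q = 4.2. From demand, P = 210.2.
CS = ½·(227 − 199)·7 = 98; PS = (199·7 − 185·7 − ½·2·7²) = 49; TS = 147.
CS = ½·(227 − 210.2)·4.2 = 35.28; PS = (210.2·4.2 − 185·4.2 − ½·2·4.2²) = 88.2; TS = 123.48.
DWL = 147 − 123.48 = 23.52.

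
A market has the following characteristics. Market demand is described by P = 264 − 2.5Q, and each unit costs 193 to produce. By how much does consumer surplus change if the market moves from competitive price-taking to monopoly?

Consumer surplus falls by 756.15

Perfect competition: P = MC = 193, so 264 − 2.5Q = 193 and Q = 28.4.
CS = ½·(264 − 193)·28.4 = 1008.2.
The monopolist equates marginal revenue to marginal cost: 264 − 5Q = 193, so Q = 14.2. From demand, P = 228.5.
CS = ½·(264 − 228.5)·14.2 = 252.05.
Change in consumer surplus: 252.05 − 1008.2 = −756.15.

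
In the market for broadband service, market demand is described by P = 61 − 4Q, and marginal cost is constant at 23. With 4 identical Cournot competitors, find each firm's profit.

π_i = 14.44

In a 4-firm Cournot equilibrium, symmetry and the first-order condition give q = (61 − 23)/(20) = 1.9. So Q = 7.6 and P = 30.6.
Each firm's profit = (30.6 − 23)·1.9 = 14.44.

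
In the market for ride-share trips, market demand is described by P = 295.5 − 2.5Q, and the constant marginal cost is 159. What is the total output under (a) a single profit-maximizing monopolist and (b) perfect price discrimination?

The monopolist equates marginal revenue to marginal cost: 295.5 − 5Q = 159, so Q = 27.3. From demand, P = 227.25.
Under first-degree price discrimination the firm charges each unit its demand price and produces up to where P = MC, i.e. Q = 54.6. Consumer surplus is zero; producer surplus equals total surplus.

Monopoly: Q = 27.3; Perfect PD: Q = 54.6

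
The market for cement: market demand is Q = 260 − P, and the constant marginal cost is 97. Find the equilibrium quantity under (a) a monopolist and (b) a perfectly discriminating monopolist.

Inverting demand: P = 260 − Q.
The monopolist equates marginal revenue to marginal cost: 260 − 2Q = 97, so Q = 81.5. From demand, P = 178.5.
A perfectly discriminating monopolist sells every unit with P(Q) ≥ MC(Q), so output equals the competitive quantity Q = 163. Each buyer pays their reservation price, so CS = 0 and the firm captures all surplus.

Monopoly: Q = 81.5; Perfect PD: Q = 163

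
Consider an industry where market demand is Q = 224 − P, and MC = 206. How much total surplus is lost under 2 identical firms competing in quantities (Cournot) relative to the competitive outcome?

DWL = 18

Inverting demand: P = 224 − Q.
Perfect competition: P = MC = 206, so 224 − Q = 206 and Q = 18.
In a 2-firm Cournot equilibrium, symmetry and the first-order condition give q = (224 − 206)/(3) = 6. So Q = 12 and P = 212.
DWL is the triangle between Q = 12 and Q = 18: ½·(18 − 12)·(212 − 206) = 18.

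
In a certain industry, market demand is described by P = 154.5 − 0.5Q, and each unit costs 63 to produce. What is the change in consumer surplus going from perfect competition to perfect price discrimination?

Consumer surplus falls by 8372.25

Under competition P = MC = 63, so Q = (154.5 − 63)/0.5 = 183.
CS = ½·(154.5 − 63)·183 = 8372.25.
Under first-degree price discrimination the firm charges each unit its demand price and produces up to where P = MC, i.e. Q = 183. Consumer surplus is zero; producer surplus equals total surplus.
CS = 0.
Change in consumer surplus: 0 − 8372.25 = −8372.25.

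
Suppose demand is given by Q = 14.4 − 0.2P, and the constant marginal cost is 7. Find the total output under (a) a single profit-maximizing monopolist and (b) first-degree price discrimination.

Monopoly: Q = 6.5; Perfect PD: Q = 13

Inverting demand: P = 72 − 5Q.
Monopoly sets MR = MC: 72 − 10Q = 7 ⇒ Q = 6.5, P = 72 − 5·6.5 = 39.5.
A perfectly discriminating monopolist sells every unit with P(Q) ≥ MC(Q), so output equals the competitive quantity Q = 13. Each buyer pays their reservation price, so CS = 0 and the firm captures all surplus.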